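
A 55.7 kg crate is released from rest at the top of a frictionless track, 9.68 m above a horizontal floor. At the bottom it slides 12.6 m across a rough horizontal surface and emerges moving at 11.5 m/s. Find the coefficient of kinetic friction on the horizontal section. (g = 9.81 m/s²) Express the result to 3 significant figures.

Energy bookkeeping (friction removes W_f = μ_k N d):
mgh = ½mv² + μ_k m g d
mgh = 5289.3 J; ½mv² = 3683.2 J
W_f = 5289.3 − 3683.2 = 1606 J
μ_k = W_f/(mg·d) = 1606/(546.4 × 12.6) = 0.2333

μ_k = 0.233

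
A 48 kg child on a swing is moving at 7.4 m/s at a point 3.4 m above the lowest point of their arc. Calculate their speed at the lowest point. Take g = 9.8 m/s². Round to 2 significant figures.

Mechanical energy is conserved (no friction): ½mv₀² + mgh = ½mv²
v² = v₀² + 2gh = (7.4)² + 2(9.8)(3.4) = 121.40
v = √121.40 = 11.02 m/s

v = 11 m/s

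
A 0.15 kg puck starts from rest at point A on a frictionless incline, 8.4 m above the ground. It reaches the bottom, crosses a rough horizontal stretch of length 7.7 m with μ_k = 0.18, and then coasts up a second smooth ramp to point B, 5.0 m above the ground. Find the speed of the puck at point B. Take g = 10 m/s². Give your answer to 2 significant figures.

v = 6.3 m/s

Energy at A: mgh₁ = (0.15)(10)(8.4) = 12.600 J
Friction loss: W_f = μ_k mg d = 2.079 J
At B: ½mv² + mgh₂ = mgh₁ − W_f
½mv² = 12.600 − 2.079 − 7.5000 = 3.0210 J
v = √(2 × 3.0210/0.15) = 6.347 m/s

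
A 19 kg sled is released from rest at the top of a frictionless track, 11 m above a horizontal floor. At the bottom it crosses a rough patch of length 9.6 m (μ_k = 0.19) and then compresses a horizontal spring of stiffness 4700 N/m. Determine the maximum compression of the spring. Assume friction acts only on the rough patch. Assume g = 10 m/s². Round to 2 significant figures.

Initial energy: E₁ = mgh = (19)(10)(11) = 2090.0 J
Friction removes W_f = μ_k mg d = (0.19)(19)(10)(9.6) = 346.6 J
Energy reaching the spring: E = 2090.0 − 346.6 = 1743.4 J
At max compression ½kx² = E ⇒ x = √(2E/k) = √(2 × 1743.4/4700) = 0.8613 m

x = 0.86 m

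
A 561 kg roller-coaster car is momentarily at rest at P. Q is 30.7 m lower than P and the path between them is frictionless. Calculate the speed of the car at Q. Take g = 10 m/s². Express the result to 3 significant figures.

By conservation of mechanical energy, mgh = ½mv²
v = √(2gh) = √(2 × 10 × 30.7) = √614.00 = 24.78 m/s

v = 24.8 m/s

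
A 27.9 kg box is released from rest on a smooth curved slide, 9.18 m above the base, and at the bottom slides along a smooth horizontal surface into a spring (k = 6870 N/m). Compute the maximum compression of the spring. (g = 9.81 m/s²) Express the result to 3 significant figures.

Energy conservation (no friction) from release to max compression: mgh = ½kx²
x = √(2mgh/k) = √(2 × 27.9 × 9.81 × 9.18 / 6870) = 0.8553 m

x = 0.855 m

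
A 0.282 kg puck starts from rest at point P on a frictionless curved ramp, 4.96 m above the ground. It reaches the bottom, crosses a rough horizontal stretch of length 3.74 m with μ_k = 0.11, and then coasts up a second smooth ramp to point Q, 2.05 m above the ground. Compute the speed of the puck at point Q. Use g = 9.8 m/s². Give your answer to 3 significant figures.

Energy at P: mgh₁ = (0.282)(9.8)(4.96) = 13.707 J
Friction loss: W_f = μ_k mg d = 1.137 J
At Q: ½mv² + mgh₂ = mgh₁ − W_f
½mv² = 13.707 − 1.137 − 5.6654 = 6.9051 J
v = √(2 × 6.9051/0.282) = 6.998 m/s

v = 7.00 m/s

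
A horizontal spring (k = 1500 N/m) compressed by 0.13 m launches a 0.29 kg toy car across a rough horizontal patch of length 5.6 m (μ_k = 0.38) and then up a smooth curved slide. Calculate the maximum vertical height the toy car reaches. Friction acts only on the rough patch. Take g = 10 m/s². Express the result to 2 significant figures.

Spring energy: E₀ = ½kx² = ½(1500)(0.13)² = 12.675 J
Friction: W_f = μ_k mg d = (0.38)(0.29)(10)(5.6) = 6.171 J
Energy at base of ramp: E = 12.675 − 6.171 = 6.5038 J
At max height all remaining energy is PE: mgh = E ⇒ h = E/(mg) = 6.5038/(0.29 × 10) = 2.243 m

h = 2.2 m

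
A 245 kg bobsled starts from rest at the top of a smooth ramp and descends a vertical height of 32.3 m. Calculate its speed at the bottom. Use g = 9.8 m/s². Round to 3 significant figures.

v = 25.2 m/s

Energy conservation between the two points: mgh = ½mv²
The mass cancels from both sides.
v = √(2gh) = √(2 × 9.8 × 32.3) = √633.08 = 25.16 m/s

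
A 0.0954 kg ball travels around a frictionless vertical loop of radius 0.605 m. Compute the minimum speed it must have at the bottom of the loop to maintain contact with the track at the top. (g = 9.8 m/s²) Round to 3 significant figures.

At the top: mg = mv_top²/r ⇒ v_top² = gr = 5.929 m²/s²
Energy from bottom to top (height 2r): ½mv_bot² = ½mv_top² + mg(2r)
v_bot² = gr + 4gr = 5gr = 29.65
v_bot = √(5gr) = 5.445 m/s

v = 5.44 m/s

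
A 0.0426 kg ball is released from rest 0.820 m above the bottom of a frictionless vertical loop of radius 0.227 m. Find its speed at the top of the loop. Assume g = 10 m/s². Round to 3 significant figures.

v = 2.71 m/s

Energy conservation: mgh = ½mv_top² + mg(2r)
v_top² = 2g(h − 2r) = 2(10)(0.820 − 0.4540) = 7.320
v_top = 2.706 m/s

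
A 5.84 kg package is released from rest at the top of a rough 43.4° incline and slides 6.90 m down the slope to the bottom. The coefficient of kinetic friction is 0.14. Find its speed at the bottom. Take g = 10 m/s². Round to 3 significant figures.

v = 8.99 m/s

Taking the bottom as reference, mgh = ½mv² + μ_k N L with h = L sinθ, N = mg cosθ:
mgh = mgL sinθ = (5.84)(10)(6.90)sin43.4° = 276.87 J
W_f = μ_k mg cosθ · L = (0.14)(5.84)(10)cos43.4°·6.90 = 40.99 J
½mv² = 276.87 − 40.99 = 235.88 J
v = √(2 × 235.88/5.84) = 8.988 m/s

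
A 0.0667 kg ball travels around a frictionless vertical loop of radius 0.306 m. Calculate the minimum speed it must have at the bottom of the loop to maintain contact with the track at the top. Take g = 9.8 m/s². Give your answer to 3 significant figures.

At the top: mg = mv_top²/r ⇒ v_top² = gr = 2.999 m²/s²
Energy from bottom to top (height 2r): ½mv_bot² = ½mv_top² + mg(2r)
v_bot² = gr + 4gr = 5gr = 14.99
v_bot = √(5gr) = 3.872 m/s

v = 3.87 m/s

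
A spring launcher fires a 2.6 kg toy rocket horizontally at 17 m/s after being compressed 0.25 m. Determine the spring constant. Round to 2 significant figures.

Energy stored in the spring equals the launch KE: ½kx² = ½mv²
k = mv²/x² = (2.6)(17)²/(0.25)² = 12022 N/m

k = 12000 N/m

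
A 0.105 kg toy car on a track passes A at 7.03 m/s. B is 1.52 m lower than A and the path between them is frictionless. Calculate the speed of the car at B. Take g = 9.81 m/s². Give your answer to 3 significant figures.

Energy conservation between the two points: ½mv₀² + mgh = ½mv²
The mass cancels from both sides.
v² = v₀² + 2gh = (7.03)² + 2(9.81)(1.52) = 79.243
v = √79.243 = 8.902 m/s

v = 8.90 m/s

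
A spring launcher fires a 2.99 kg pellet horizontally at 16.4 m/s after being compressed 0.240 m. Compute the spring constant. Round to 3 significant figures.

k = 14000 N/m

½kx² = ½mv²
k = mv²/x² = (2.99)(16.4)²/(0.240)² = 13962 N/m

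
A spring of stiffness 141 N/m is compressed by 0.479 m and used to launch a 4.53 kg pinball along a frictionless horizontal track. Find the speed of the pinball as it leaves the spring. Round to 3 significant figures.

The pinball leaves the spring when the spring is at natural length, so ½kx² = ½mv²
v = x√(k/m) = 0.479 × √(141/4.53) = 2.672 m/s

v = 2.67 m/s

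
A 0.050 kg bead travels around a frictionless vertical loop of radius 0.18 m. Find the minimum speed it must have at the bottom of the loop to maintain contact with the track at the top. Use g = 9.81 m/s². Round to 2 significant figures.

v = 3.0 m/s

At the top: mg = mv_top²/r ⇒ v_top² = gr = 1.766 m²/s²
Energy from bottom to top (height 2r): ½mv_bot² = ½mv_top² + mg(2r)
v_bot² = gr + 4gr = 5gr = 8.829
v_bot = √(5gr) = 2.971 m/s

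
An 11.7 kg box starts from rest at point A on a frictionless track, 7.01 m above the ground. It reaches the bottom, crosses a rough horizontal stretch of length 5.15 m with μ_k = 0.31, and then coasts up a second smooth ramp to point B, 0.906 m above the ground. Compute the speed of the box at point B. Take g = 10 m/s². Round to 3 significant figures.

Energy at A: mgh₁ = (11.7)(10)(7.01) = 820.17 J
Friction loss: W_f = μ_k mg d = 186.8 J
At B: ½mv² + mgh₂ = mgh₁ − W_f
½mv² = 820.17 − 186.8 − 106.00 = 527.38 J
v = √(2 × 527.38/11.7) = 9.495 m/s

v = 9.49 m/s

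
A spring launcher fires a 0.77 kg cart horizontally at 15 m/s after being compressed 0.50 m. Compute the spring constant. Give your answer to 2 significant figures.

Energy stored in the spring equals the launch KE: ½kx² = ½mv²
k = mv²/x² = (0.77)(15)²/(0.50)² = 693.0 N/m

k = 690 N/m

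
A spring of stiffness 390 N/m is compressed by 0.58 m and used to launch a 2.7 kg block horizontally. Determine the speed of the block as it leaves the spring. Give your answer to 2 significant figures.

The block leaves the spring when the spring is at natural length, so ½kx² = ½mv²
v = x√(k/m) = 0.58 × √(390/2.7) = 6.971 m/s

v = 7.0 m/s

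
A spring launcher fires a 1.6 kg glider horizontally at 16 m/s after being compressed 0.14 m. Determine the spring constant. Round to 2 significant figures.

Energy stored in the spring equals the launch KE: ½kx² = ½mv²
k = mv²/x² = (1.6)(16)²/(0.14)² = 20898 N/m

k = 21000 N/m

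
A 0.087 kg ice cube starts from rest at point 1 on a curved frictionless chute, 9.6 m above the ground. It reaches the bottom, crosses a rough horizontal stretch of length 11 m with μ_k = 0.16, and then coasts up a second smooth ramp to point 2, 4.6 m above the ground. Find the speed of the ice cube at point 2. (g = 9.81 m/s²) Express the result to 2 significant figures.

Energy at 1: mgh₁ = (0.087)(9.81)(9.6) = 8.1933 J
Friction loss: W_f = μ_k mg d = 1.502 J
At 2: ½mv² + mgh₂ = mgh₁ − W_f
½mv² = 8.1933 − 1.502 − 3.9260 = 2.7652 J
v = √(2 × 2.7652/0.087) = 7.973 m/s

v = 8.0 m/s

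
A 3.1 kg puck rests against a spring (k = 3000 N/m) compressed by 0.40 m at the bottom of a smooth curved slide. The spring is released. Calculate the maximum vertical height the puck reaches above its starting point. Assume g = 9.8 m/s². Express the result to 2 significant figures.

h = 7.9 m

At maximum height the puck is at rest, so ½kx² = mgh
h = kx²/(2mg) = (3000)(0.40)²/(2 × 3.1 × 9.8) = 7.900 m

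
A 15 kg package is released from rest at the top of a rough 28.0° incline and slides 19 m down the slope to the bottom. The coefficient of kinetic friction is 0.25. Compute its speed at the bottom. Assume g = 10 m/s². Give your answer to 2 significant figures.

Work–energy: mg(L sinθ) − μ_k(mg cosθ)L = ½mv²
mgh = mgL sinθ = (15)(10)(19)sin28.0° = 1338.0 J
W_f = μ_k mg cosθ · L = (0.25)(15)(10)cos28.0°·19 = 629.1 J
½mv² = 1338.0 − 629.1 = 708.89 J
v = √(2 × 708.89/15) = 9.722 m/s

v = 9.7 m/s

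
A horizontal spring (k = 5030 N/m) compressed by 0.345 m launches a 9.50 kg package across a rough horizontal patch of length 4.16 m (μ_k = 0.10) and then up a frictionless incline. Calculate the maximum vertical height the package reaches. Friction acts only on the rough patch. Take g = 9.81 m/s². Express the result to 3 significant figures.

h = 2.80 m

Spring energy: E₀ = ½kx² = ½(5030)(0.345)² = 299.35 J
Friction: W_f = μ_k mg d = (0.10)(9.50)(9.81)(4.16) = 38.77 J
Energy at base of ramp: E = 299.35 − 38.77 = 260.58 J
At max height all remaining energy is PE: mgh = E ⇒ h = E/(mg) = 260.58/(9.50 × 9.81) = 2.796 m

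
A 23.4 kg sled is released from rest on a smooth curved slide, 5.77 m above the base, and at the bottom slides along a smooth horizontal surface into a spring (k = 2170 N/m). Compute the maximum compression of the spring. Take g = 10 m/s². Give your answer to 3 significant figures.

Energy conservation (no friction) from release to max compression: mgh = ½kx²
x = √(2mgh/k) = √(2 × 23.4 × 10 × 5.77 / 2170) = 1.116 m

x = 1.12 m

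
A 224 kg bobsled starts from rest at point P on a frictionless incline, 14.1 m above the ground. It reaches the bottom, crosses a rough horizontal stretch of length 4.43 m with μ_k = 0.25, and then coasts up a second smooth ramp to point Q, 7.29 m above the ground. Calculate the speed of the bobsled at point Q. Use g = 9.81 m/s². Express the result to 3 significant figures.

v = 10.6 m/s

Energy at P: mgh₁ = (224)(9.81)(14.1) = 30984 J
Friction loss: W_f = μ_k mg d = 2434 J
At Q: ½mv² + mgh₂ = mgh₁ − W_f
½mv² = 30984 − 2434 − 16019 = 12531 J
v = √(2 × 12531/224) = 10.58 m/s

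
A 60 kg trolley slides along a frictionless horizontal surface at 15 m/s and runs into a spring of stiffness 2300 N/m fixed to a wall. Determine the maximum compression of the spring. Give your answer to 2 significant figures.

At max compression the trolley is momentarily at rest: ½mv² = ½kx²
x = v√(m/k) = 15 × √(60/2300) = 2.423 m

x = 2.4 m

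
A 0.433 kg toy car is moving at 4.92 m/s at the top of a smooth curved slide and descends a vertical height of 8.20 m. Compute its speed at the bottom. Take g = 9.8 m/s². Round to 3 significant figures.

v = 13.6 m/s

Energy conservation between the two points: ½mv₀² + mgh = ½mv²
The mass cancels from both sides.
v² = v₀² + 2gh = (4.92)² + 2(9.8)(8.20) = 184.93
v = √184.93 = 13.60 m/s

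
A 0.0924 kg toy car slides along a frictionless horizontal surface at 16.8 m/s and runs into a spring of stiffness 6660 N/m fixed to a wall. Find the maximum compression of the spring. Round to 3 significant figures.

At max compression the car is momentarily at rest: ½mv² = ½kx²
x = v√(m/k) = 16.8 × √(0.0924/6660) = 0.06258 m

x = 0.0626 m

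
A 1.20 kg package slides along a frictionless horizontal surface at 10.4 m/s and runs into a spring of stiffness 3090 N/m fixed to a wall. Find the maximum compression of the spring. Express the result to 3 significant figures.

x = 0.205 m

All KE is stored as spring PE at maximum compression: ½mv² = ½kx²
x = v√(m/k) = 10.4 × √(1.20/3090) = 0.2049 m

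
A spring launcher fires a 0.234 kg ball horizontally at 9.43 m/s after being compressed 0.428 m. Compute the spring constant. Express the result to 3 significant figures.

½kx² = ½mv²
k = mv²/x² = (0.234)(9.43)²/(0.428)² = 113.6 N/m

k = 114 N/m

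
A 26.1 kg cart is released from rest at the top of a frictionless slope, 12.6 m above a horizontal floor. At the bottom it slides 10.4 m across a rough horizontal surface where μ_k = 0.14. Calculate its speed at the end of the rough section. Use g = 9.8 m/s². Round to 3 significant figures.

v = 14.8 m/s

Energy at the top = energy at the end + work done against friction:
mgh = ½mv² + μ_k m g d
W_f = μ_k mg d = (0.14)(26.1)(9.8)(10.4) = 372.4 J
½mv² = mgh − W_f = 3222.8 − 372.4 = 2850.4 J
v = √(2 × 2850.4/26.1) = 14.78 m/s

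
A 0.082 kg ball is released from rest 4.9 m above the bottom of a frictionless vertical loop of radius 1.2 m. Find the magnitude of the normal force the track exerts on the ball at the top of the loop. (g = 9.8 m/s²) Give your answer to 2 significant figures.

Energy from release to top (height 2r): mgh = ½mv_top² + mg(2r)
v_top² = 2g(h − 2r) = 2(9.8)(4.9 − 2.400) = 49.000 m²/s²
At the top, both N and weight point toward the centre: N + mg = mv_top²/r
N = m(v_top²/r − g) = 0.082(49.000/1.2 − 9.8) = 2.545 N

N = 2.5 N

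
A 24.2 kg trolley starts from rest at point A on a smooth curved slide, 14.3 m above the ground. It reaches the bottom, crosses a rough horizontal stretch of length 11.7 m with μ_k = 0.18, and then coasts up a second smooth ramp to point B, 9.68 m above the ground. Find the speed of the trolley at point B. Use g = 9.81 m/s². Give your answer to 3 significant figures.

Energy at A: mgh₁ = (24.2)(9.81)(14.3) = 3394.8 J
Friction loss: W_f = μ_k mg d = 500.0 J
At B: ½mv² + mgh₂ = mgh₁ − W_f
½mv² = 3394.8 − 500.0 − 2298.1 = 596.83 J
v = √(2 × 596.83/24.2) = 7.023 m/s

v = 7.02 m/s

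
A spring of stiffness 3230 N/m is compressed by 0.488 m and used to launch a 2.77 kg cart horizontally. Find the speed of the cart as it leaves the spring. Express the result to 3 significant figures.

Conservation of energy: ½kx² = ½mv²
v = x√(k/m) = 0.488 × √(3230/2.77) = 16.66 m/s

v = 16.7 m/s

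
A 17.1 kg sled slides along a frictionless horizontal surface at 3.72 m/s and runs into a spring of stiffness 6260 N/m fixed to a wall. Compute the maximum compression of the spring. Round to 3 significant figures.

x = 0.194 m

All KE is stored as spring PE at maximum compression: ½mv² = ½kx²
x = v√(m/k) = 3.72 × √(17.1/6260) = 0.1944 m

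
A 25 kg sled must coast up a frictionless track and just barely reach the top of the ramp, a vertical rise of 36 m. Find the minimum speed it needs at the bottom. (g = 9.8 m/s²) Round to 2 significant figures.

At the top it is momentarily at rest, so all KE converts to PE: ½mv² = mgh
v = √(2gh) = √(2 × 9.8 × 36) = 26.56 m/s

v = 27 m/s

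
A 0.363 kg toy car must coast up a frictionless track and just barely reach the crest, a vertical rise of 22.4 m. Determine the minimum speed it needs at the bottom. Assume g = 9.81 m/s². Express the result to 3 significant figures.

At the top it is momentarily at rest, so all KE converts to PE: ½mv² = mgh
v = √(2gh) = √(2 × 9.81 × 22.4) = 20.96 m/s

v = 21.0 m/s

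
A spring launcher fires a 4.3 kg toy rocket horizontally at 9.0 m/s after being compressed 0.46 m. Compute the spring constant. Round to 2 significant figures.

Energy stored in the spring equals the launch KE: ½kx² = ½mv²
k = mv²/x² = (4.3)(9.0)²/(0.46)² = 1646 N/m

k = 1600 N/m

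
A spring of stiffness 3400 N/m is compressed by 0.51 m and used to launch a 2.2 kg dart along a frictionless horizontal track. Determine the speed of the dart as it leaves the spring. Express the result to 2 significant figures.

The dart leaves the spring when the spring is at natural length, so ½kx² = ½mv²
v = x√(k/m) = 0.51 × √(3400/2.2) = 20.05 m/s

v = 20 m/s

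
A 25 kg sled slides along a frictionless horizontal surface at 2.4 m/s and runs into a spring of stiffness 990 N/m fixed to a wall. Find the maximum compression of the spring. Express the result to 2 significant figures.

All KE is stored as spring PE at maximum compression: ½mv² = ½kx²
x = v√(m/k) = 2.4 × √(25/990) = 0.3814 m

x = 0.38 m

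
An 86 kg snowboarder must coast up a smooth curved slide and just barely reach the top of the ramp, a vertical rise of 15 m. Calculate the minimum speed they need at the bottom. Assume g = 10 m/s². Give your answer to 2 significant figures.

At the top they are momentarily at rest, so all KE converts to PE: ½mv² = mgh
v = √(2gh) = √(2 × 10 × 15) = 17.32 m/s

v = 17 m/s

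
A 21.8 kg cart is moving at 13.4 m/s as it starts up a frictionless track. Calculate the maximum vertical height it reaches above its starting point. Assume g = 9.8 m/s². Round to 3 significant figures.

By energy conservation, ½mv² = mgh
h = v²/(2g) = 13.4²/(2 × 9.8) = 9.161 m

h = 9.16 m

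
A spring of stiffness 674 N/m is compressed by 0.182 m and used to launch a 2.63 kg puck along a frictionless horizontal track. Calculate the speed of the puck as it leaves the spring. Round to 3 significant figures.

v = 2.91 m/s

Conservation of energy: ½kx² = ½mv²
v = x√(k/m) = 0.182 × √(674/2.63) = 2.914 m/s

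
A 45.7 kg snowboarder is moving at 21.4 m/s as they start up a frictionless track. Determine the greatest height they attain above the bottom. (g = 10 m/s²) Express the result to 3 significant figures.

By energy conservation, ½mv² = mgh
h = v²/(2g) = 21.4²/(2 × 10) = 22.90 m

h = 22.9 m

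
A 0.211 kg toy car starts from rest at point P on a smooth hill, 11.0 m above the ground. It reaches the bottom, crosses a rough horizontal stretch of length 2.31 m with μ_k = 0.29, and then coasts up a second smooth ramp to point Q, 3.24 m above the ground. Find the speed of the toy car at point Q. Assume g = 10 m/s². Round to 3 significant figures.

v = 11.9 m/s

Energy at P: mgh₁ = (0.211)(10)(11.0) = 23.210 J
Friction loss: W_f = μ_k mg d = 1.413 J
At Q: ½mv² + mgh₂ = mgh₁ − W_f
½mv² = 23.210 − 1.413 − 6.8364 = 14.960 J
v = √(2 × 14.960/0.211) = 11.91 m/s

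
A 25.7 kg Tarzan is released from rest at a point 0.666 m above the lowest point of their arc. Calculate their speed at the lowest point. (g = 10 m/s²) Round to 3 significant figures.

Equating total energy at the two states: mgh = ½mv²
The mass cancels from both sides.
v = √(2gh) = √(2 × 10 × 0.666) = √13.320 = 3.650 m/s

v = 3.65 m/s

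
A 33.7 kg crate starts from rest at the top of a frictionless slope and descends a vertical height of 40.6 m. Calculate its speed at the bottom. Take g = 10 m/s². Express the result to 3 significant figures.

v = 28.5 m/s

Equating total energy at the two states: mgh = ½mv²
v = √(2gh) = √(2 × 10 × 40.6) = √812.00 = 28.50 m/s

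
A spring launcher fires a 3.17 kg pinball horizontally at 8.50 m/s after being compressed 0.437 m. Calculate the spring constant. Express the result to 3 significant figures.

k = 1200 N/m

½kx² = ½mv²
k = mv²/x² = (3.17)(8.50)²/(0.437)² = 1199 N/m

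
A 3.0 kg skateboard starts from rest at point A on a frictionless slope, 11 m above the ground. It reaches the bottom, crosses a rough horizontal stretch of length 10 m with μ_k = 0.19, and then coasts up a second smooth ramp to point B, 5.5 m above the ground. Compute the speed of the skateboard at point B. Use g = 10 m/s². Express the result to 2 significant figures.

Energy at A: mgh₁ = (3.0)(10)(11) = 330.00 J
Friction loss: W_f = μ_k mg d = 57.00 J
At B: ½mv² + mgh₂ = mgh₁ − W_f
½mv² = 330.00 − 57.00 − 165.00 = 108.00 J
v = √(2 × 108.00/3.0) = 8.485 m/s

v = 8.5 m/s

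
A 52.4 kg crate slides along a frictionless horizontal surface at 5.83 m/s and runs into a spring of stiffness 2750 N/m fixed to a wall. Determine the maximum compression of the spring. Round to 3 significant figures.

At max compression the crate is momentarily at rest: ½mv² = ½kx²
x = v√(m/k) = 5.83 × √(52.4/2750) = 0.8048 m

x = 0.805 m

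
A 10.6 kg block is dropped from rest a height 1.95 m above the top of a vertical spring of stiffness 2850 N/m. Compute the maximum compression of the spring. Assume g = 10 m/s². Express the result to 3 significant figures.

Let x be the compression. The total drop is H + x, and the block is instantaneously at rest at max compression, so energy conservation gives:
mg(H + x) = ½kx²
½(2850)x² − (10.6)(10)x − (10.6)(10)(1.95) = 0
1425x² − 106.0x − 206.7 = 0
x = [106.0 + √(11236 + 1.1782e+06)]/(2 × 1425) = 0.4199 m

x = 0.420 m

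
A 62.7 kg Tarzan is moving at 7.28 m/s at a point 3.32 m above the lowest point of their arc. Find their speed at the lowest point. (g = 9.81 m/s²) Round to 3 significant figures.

Mechanical energy is conserved (no friction): ½mv₀² + mgh = ½mv²
v² = v₀² + 2gh = (7.28)² + 2(9.81)(3.32) = 118.14
v = √118.14 = 10.87 m/s

v = 10.9 m/s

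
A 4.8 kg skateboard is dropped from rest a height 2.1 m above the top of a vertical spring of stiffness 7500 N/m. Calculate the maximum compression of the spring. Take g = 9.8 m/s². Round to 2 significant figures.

Measuring PE from the top of the relaxed spring, at max compression the skateboard has dropped H + x with zero KE, so:
mg(H + x) = ½kx²
½(7500)x² − (4.8)(9.8)x − (4.8)(9.8)(2.1) = 0
3750x² − 47.04x − 98.78 = 0
x = [47.04 + √(2213 + 1.4818e+06)]/(2 × 3750) = 0.1687 m

x = 0.17 m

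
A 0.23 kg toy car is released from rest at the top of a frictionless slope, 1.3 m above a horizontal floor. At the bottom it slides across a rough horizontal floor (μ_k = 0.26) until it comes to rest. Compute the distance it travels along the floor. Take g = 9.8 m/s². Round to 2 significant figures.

Applying the work–energy principle:
At rest all PE has been dissipated by friction: mgh = μ_k m g d
d = h/μ_k = 1.3/0.26 = 5.000 m

d = 5.0 m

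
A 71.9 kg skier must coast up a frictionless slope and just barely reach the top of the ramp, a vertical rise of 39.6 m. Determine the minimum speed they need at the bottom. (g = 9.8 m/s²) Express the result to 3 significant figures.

v = 27.9 m/s

At the top they are momentarily at rest, so all KE converts to PE: ½mv² = mgh
v = √(2gh) = √(2 × 9.8 × 39.6) = 27.86 m/s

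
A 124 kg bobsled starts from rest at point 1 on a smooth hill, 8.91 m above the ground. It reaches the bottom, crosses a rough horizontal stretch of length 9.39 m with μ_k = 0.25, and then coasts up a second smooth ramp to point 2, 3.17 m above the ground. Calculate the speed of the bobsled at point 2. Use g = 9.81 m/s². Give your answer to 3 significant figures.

v = 8.16 m/s

Energy at 1: mgh₁ = (124)(9.81)(8.91) = 10838 J
Friction loss: W_f = μ_k mg d = 2856 J
At 2: ½mv² + mgh₂ = mgh₁ − W_f
½mv² = 10838 − 2856 − 3856.1 = 4126.8 J
v = √(2 × 4126.8/124) = 8.158 m/s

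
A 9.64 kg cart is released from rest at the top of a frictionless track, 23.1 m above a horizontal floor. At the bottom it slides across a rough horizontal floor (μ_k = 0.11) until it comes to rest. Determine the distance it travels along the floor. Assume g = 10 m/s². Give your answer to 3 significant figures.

Energy at the top = energy at the end + work done against friction:
At rest all PE has been dissipated by friction: mgh = μ_k m g d
d = h/μ_k = 23.1/0.11 = 210.0 m

d = 210 m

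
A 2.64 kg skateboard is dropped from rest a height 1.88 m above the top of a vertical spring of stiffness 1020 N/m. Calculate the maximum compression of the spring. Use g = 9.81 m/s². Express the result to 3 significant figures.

x = 0.335 m

Take the reference level at the top of the uncompressed spring. At max compression the skateboard has fallen H + x and is momentarily at rest:
mg(H + x) = ½kx²
½(1020)x² − (2.64)(9.81)x − (2.64)(9.81)(1.88) = 0
510.0x² − 25.90x − 48.69 = 0
x = [25.90 + √(670.7 + 99326)]/(2 × 510.0) = 0.3354 m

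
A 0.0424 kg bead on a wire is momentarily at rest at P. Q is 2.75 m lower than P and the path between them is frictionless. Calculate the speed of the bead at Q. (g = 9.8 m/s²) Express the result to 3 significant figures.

Mechanical energy is conserved (no friction): mgh = ½mv²
v = √(2gh) = √(2 × 9.8 × 2.75) = √53.900 = 7.342 m/s

v = 7.34 m/s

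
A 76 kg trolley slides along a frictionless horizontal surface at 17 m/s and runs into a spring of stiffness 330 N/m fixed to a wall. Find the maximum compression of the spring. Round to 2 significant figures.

Conservation of energy between contact and max compression: ½mv² = ½kx²
x = v√(m/k) = 17 × √(76/330) = 8.158 m

x = 8.2 m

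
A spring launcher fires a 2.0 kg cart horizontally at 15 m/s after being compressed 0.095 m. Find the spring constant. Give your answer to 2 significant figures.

½kx² = ½mv²
k = mv²/x² = (2.0)(15)²/(0.095)² = 49861 N/m

k = 50000 N/m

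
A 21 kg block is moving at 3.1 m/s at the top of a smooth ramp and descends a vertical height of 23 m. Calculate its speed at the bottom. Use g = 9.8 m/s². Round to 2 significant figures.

Mechanical energy is conserved (no friction): ½mv₀² + mgh = ½mv²
The mass cancels from both sides.
v² = v₀² + 2gh = (3.1)² + 2(9.8)(23) = 460.41
v = √460.41 = 21.46 m/s

v = 21 m/s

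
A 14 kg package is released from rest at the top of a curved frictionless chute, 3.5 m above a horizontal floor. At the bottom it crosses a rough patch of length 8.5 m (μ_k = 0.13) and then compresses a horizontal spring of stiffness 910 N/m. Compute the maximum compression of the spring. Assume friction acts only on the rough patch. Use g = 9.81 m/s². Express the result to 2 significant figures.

x = 0.85 m

Initial energy: E₁ = mgh = (14)(9.81)(3.5) = 480.69 J
Friction removes W_f = μ_k mg d = (0.13)(14)(9.81)(8.5) = 151.8 J
Energy reaching the spring: E = 480.69 − 151.8 = 328.93 J
At max compression ½kx² = E ⇒ x = √(2E/k) = √(2 × 328.93/910) = 0.8502 m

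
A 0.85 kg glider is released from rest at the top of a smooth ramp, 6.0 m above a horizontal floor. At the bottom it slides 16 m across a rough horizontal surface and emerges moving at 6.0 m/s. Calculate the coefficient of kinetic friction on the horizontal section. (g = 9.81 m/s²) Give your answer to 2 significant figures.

μ_k = 0.26

Applying the work–energy principle:
mgh = ½mv² + μ_k m g d
mgh = 50.031 J; ½mv² = 15.300 J
W_f = 50.031 − 15.300 = 34.73 J
μ_k = W_f/(mg·d) = 34.73/(8.338 × 16) = 0.2603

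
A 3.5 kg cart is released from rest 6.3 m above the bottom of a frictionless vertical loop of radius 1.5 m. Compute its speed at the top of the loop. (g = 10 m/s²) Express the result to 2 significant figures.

v = 8.1 m/s

Energy conservation: mgh = ½mv_top² + mg(2r)
v_top² = 2g(h − 2r) = 2(10)(6.3 − 3.000) = 66.00
v_top = 8.124 m/s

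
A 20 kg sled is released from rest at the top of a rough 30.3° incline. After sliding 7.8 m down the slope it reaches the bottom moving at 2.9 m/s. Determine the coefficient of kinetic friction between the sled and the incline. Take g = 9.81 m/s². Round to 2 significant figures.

μ_k = 0.52

Energy balance down the incline: mg L sinθ − ½mv² = μ_k (mg cosθ) L
mgL sinθ = 772.11 J; ½mv² = 84.100 J
W_f = 772.11 − 84.100 = 688.0 J
μ_k = W_f/(mg cosθ · L) = 688.0/(169.4 × 7.8) = 0.5207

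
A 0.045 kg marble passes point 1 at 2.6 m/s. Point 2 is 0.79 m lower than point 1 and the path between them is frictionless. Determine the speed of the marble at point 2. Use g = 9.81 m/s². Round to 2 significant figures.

Mechanical energy is conserved (no friction): ½mv₀² + mgh = ½mv²
v² = v₀² + 2gh = (2.6)² + 2(9.81)(0.79) = 22.260
v = √22.260 = 4.718 m/s

v = 4.7 m/s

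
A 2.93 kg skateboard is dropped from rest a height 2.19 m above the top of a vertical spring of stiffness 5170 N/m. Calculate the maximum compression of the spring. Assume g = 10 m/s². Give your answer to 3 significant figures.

Take the reference level at the top of the uncompressed spring. At max compression the skateboard has fallen H + x and is momentarily at rest:
mg(H + x) = ½kx²
½(5170)x² − (2.93)(10)x − (2.93)(10)(2.19) = 0
2585x² − 29.30x − 64.17 = 0
x = [29.30 + √(858.5 + 663487)]/(2 × 2585) = 0.1633 m

x = 0.163 m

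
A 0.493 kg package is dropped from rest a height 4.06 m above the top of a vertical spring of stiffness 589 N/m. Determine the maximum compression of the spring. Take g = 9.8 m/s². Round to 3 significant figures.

Take the reference level at the top of the uncompressed spring. At max compression the package has fallen H + x and is momentarily at rest:
mg(H + x) = ½kx²
½(589)x² − (0.493)(9.8)x − (0.493)(9.8)(4.06) = 0
294.5x² − 4.831x − 19.62 = 0
x = [4.831 + √(23.34 + 23107)]/(2 × 294.5) = 0.2664 m

x = 0.266 m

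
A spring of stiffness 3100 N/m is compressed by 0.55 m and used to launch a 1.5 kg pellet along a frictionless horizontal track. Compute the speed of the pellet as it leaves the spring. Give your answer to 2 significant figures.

v = 25 m/s

The pellet leaves the spring when the spring is at natural length, so ½kx² = ½mv²
v = x√(k/m) = 0.55 × √(3100/1.5) = 25.00 m/s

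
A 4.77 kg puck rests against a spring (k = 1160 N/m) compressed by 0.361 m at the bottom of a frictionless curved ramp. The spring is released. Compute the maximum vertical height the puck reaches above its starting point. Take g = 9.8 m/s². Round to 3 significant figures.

h = 1.62 m

All spring PE becomes gravitational PE at the highest point: ½kx² = mgh
h = kx²/(2mg) = (1160)(0.361)²/(2 × 4.77 × 9.8) = 1.617 m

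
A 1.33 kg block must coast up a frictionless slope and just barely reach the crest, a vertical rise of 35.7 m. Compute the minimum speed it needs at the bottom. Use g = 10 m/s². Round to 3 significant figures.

At the top it is momentarily at rest, so all KE converts to PE: ½mv² = mgh
v = √(2gh) = √(2 × 10 × 35.7) = 26.72 m/s

v = 26.7 m/s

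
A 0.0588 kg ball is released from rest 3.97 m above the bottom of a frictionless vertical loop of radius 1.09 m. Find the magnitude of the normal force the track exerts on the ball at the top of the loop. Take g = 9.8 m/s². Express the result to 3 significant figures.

N = 1.32 N

Energy from release to top (height 2r): mgh = ½mv_top² + mg(2r)
v_top² = 2g(h − 2r) = 2(9.8)(3.97 − 2.180) = 35.084 m²/s²
At the top, both N and weight point toward the centre: N + mg = mv_top²/r
N = m(v_top²/r − g) = 0.0588(35.084/1.09 − 9.8) = 1.316 N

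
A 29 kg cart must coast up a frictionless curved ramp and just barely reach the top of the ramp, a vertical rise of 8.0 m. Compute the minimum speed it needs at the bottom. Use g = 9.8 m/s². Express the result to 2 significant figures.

v = 13 m/s

At the top it is momentarily at rest, so all KE converts to PE: ½mv² = mgh
v = √(2gh) = √(2 × 9.8 × 8.0) = 12.52 m/s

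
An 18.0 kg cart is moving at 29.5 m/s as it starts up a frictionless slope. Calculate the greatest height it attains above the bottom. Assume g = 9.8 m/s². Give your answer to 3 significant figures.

h = 44.4 m

Setting KE at the bottom equal to PE gained: ½mv² = mgh
h = v²/(2g) = 29.5²/(2 × 9.8) = 44.40 m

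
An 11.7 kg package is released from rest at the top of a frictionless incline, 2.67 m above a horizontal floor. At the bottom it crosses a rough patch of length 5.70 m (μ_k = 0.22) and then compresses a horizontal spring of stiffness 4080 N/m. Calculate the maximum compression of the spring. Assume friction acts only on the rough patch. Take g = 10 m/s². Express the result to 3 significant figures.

Initial energy: E₁ = mgh = (11.7)(10)(2.67) = 312.39 J
Friction removes W_f = μ_k mg d = (0.22)(11.7)(10)(5.70) = 146.7 J
Energy reaching the spring: E = 312.39 − 146.7 = 165.67 J
At max compression ½kx² = E ⇒ x = √(2E/k) = √(2 × 165.67/4080) = 0.2850 m

x = 0.285 m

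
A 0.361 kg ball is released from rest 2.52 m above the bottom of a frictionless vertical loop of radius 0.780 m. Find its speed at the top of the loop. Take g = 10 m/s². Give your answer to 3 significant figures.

v = 4.38 m/s

Energy conservation: mgh = ½mv_top² + mg(2r)
v_top² = 2g(h − 2r) = 2(10)(2.52 − 1.560) = 19.20
v_top = 4.382 m/s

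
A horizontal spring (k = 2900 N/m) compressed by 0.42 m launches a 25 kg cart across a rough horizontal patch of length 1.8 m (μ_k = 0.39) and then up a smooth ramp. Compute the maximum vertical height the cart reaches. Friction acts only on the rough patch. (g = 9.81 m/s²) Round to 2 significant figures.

h = 0.34 m

Spring energy: E₀ = ½kx² = ½(2900)(0.42)² = 255.78 J
Friction: W_f = μ_k mg d = (0.39)(25)(9.81)(1.8) = 172.2 J
Energy at base of ramp: E = 255.78 − 172.2 = 83.614 J
At max height all remaining energy is PE: mgh = E ⇒ h = E/(mg) = 83.614/(25 × 9.81) = 0.3409 m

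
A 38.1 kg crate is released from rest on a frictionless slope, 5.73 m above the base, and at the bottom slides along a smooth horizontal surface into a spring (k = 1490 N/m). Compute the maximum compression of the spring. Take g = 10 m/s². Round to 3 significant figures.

x = 1.71 m

Gravitational PE at the top equals spring PE at max compression: mgh = ½kx²
x = √(2mgh/k) = √(2 × 38.1 × 10 × 5.73 / 1490) = 1.712 m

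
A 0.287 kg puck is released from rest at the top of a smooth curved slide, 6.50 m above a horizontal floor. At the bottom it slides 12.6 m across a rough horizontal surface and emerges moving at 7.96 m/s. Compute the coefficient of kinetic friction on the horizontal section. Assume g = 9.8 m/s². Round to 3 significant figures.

μ_k = 0.259

Applying the work–energy principle:
mgh = ½mv² + μ_k m g d
mgh = 18.282 J; ½mv² = 9.0924 J
W_f = 18.282 − 9.0924 = 9.190 J
μ_k = W_f/(mg·d) = 9.190/(2.813 × 12.6) = 0.2593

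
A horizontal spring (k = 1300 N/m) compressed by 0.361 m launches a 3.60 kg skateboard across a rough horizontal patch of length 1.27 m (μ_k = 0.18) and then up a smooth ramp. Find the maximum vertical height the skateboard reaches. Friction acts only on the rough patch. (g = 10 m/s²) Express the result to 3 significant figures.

Spring energy: E₀ = ½kx² = ½(1300)(0.361)² = 84.709 J
Friction: W_f = μ_k mg d = (0.18)(3.60)(10)(1.27) = 8.230 J
Energy at base of ramp: E = 84.709 − 8.230 = 76.479 J
At max height all remaining energy is PE: mgh = E ⇒ h = E/(mg) = 76.479/(3.60 × 10) = 2.124 m

h = 2.12 m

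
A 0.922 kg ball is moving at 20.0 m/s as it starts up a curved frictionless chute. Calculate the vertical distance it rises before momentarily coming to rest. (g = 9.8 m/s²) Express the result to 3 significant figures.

By energy conservation, ½mv² = mgh
h = v²/(2g) = 20.0²/(2 × 9.8) = 20.41 m

h = 20.4 m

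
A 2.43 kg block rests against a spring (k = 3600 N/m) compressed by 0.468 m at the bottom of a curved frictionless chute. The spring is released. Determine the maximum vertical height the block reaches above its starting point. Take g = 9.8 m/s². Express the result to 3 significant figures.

At maximum height the block is at rest, so ½kx² = mgh
h = kx²/(2mg) = (3600)(0.468)²/(2 × 2.43 × 9.8) = 16.56 m

h = 16.6 m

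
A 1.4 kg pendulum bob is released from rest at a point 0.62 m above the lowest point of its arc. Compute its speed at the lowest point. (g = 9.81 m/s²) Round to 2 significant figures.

Equating total energy at the two states: mgh = ½mv²
v = √(2gh) = √(2 × 9.81 × 0.62) = √12.164 = 3.488 m/s

v = 3.5 m/s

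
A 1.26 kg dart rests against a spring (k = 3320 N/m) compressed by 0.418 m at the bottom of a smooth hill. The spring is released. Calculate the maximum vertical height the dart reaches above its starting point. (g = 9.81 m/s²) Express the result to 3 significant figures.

At maximum height the dart is at rest, so ½kx² = mgh
h = kx²/(2mg) = (3320)(0.418)²/(2 × 1.26 × 9.81) = 23.47 m

h = 23.5 m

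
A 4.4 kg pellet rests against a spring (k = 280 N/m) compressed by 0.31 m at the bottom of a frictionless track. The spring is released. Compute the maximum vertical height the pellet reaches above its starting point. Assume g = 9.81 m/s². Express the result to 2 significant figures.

h = 0.31 m

Energy conservation from release to the highest point: ½kx² = mgh
h = kx²/(2mg) = (280)(0.31)²/(2 × 4.4 × 9.81) = 0.3117 m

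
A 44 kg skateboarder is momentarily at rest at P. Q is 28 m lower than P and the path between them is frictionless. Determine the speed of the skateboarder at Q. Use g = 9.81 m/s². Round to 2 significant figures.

By conservation of mechanical energy, mgh = ½mv²
The mass cancels from both sides.
v = √(2gh) = √(2 × 9.81 × 28) = √549.36 = 23.44 m/s

v = 23 m/s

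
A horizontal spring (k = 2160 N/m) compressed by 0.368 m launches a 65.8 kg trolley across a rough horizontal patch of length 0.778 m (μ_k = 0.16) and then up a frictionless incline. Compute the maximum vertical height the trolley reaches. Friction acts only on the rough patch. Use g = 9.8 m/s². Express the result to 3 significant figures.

h = 0.102 m

Spring energy: E₀ = ½kx² = ½(2160)(0.368)² = 146.26 J
Friction: W_f = μ_k mg d = (0.16)(65.8)(9.8)(0.778) = 80.27 J
Energy at base of ramp: E = 146.26 − 80.27 = 65.988 J
At max height all remaining energy is PE: mgh = E ⇒ h = E/(mg) = 65.988/(65.8 × 9.8) = 0.1023 m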